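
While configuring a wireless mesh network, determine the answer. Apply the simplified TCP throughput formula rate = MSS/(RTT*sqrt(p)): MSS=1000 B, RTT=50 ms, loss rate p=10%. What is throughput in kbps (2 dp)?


Given: MSS = 1000 bytes, RTT = 50 ms, loss = 10%
RTT in seconds = 50 / 1000 = 0.05
Loss rate = 10% = 0.1
sqrt(loss) = sqrt(0.1) = 0.316227766017
Throughput (bytes/s) = 1000 / (0.05 * 0.316227766017) = 63245.5532
Throughput (kbps) = 63245.5532 * 8 / 1000 = 505.964426 -> 505.96 kbps (2 dp)

505.96


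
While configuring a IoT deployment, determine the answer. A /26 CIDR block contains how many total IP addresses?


Given: CIDR prefix /26
Host bits = 32 - 26 = 6
Total addresses = 2^6 = 64

64


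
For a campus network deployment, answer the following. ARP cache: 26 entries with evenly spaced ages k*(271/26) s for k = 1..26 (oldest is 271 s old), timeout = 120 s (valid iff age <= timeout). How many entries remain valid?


Ages are k * 271/26 s for k = 1..26 (spacing = 10.4231 s).
Entry k is valid iff k * 271/26 <= 120 iff k <= 26 * 120 / 271 = 11.5129
n_valid = floor(11.5129) = 11
(n_stale = 26 - 11 = 15)

11


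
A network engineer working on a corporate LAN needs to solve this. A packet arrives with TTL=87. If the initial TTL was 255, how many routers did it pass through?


Given: initial TTL = 255, received TTL = 87
Hops = initial TTL - received TTL
Hops = 255 - 87 = 168

168


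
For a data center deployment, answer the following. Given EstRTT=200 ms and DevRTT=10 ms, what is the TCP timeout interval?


Given: EstRTT = 200 ms, DevRTT = 10 ms
Timeout = EstRTT + 4 * DevRTT
4 * DevRTT = 4 * 10 = 40
Timeout = 200 + 40 = 240 ms

240


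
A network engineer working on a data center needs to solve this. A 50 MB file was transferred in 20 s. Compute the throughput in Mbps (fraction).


Given: file = 50 MB, time = 20 s
File in Mb = 50 * 8 = 400 Mb
Throughput = 400 / 20 Mbps
Throughput = 20 Mbps

20


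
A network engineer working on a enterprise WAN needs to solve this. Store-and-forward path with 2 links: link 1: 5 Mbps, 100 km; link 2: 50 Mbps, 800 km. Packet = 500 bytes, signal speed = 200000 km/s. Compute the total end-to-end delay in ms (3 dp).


Packet = 500 bytes = 4000 bits. Store-and-forward: sum (t_trans + t_prop) per link.
Link 1: t_trans = 4000/(5*10^6) s = 0.8000 ms; t_prop = 100/200000 s = 0.5000 ms; subtotal = 1.3000 ms
Link 2: t_trans = 4000/(50*10^6) s = 0.0800 ms; t_prop = 800/200000 s = 4.0000 ms; subtotal = 4.0800 ms
End-to-end = 1.3000 + 4.0800 = 5.3800 ms -> 5.380 ms (3 dp)

5.380


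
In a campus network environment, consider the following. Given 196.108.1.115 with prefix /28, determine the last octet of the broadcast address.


Given: IP = 196.108.1.115, prefix = /28
Host bits = 32 - 28 = 4
Network last octet = 115 AND mask = 112
Host part size = 2^4 - 1 = 15
Broadcast last octet = 112 OR 15 = 127

127


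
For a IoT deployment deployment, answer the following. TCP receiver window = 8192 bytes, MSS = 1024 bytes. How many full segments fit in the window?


Given: RWND = 8192 bytes, MSS = 1024 bytes
Full segments = floor(RWND / MSS)
Full segments = floor(8192 / 1024)
Full segments = floor(8.0) = 8

8


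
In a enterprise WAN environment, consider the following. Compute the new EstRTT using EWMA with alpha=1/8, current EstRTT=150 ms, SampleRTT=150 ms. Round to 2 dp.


Given: EstRTT = 150 ms, SampleRTT = 150 ms, alpha = 1/8
New EstRTT = (1 - alpha) * EstRTT + alpha * SampleRTT
(7/8) * 150 = 131.25
(1/8) * 150 = 18.75
New EstRTT = 131.25 + 18.75 = 150 ms -> 150.00 ms (2 dp)

150.00


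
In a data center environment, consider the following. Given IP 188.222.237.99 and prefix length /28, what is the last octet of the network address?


Given: IP = 188.222.237.99, prefix = /28
Subnet mask = 255.255.255.240
Last octet of IP: 99
Last octet of mask: 240
Network last octet = 99 AND 240 = 96

96


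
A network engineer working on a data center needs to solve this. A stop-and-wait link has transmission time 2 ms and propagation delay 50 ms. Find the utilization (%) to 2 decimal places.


Given: Ttrans = 2 ms, Tprop = 50 ms
RTT = 2 * Tprop = 2 * 50 = 100 ms
U = Ttrans / (Ttrans + RTT)
U = 2 / (2 + 100)
U = 2 / 102 = 0.019608
U% = 1.96%

1.96


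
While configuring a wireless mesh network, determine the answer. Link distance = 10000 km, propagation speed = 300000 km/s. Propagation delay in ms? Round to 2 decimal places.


Given: distance = 10000 km, speed = 300000 km/s
Delay = distance / speed = 10000 / 300000 seconds
Delay in ms = 10000 * 1000 / 300000
Delay = 33.3333 ms
Rounded to 2 dp = 33.33 ms

33.33


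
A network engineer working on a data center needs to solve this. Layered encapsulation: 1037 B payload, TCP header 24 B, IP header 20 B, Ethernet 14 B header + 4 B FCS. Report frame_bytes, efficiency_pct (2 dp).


TCP segment = 1037 + 24 = 1061 B
IP packet = 1061 + 20 = 1081 B
Ethernet frame = 1081 + 14 + 4 = 1099 B
Efficiency = app / frame = 1037 / 1099 = 0.943585 = 94.3585% -> 94.36% (2 dp)

1099, 94.36


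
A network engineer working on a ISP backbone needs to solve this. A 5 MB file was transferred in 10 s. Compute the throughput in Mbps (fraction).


Given: file = 5 MB, time = 10 s
File in Mb = 5 * 8 = 40 Mb
Throughput = 40 / 10 Mbps
Throughput = 4 Mbps

4


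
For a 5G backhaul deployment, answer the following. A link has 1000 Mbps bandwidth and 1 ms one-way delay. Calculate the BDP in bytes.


Given: bandwidth = 1000 Mbps, delay = 1 ms
BDP in bits = 1000 * 10^6 * 1 / 1000
BDP in bits = 1000000
BDP in bytes = 1000000 / 8 = 125000

125000


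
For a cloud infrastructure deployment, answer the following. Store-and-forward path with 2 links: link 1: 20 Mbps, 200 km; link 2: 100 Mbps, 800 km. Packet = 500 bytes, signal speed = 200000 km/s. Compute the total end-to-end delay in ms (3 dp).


Packet = 500 bytes = 4000 bits. Store-and-forward: sum (t_trans + t_prop) per link.
Link 1: t_trans = 4000/(20*10^6) s = 0.2000 ms; t_prop = 200/200000 s = 1.0000 ms; subtotal = 1.2000 ms
Link 2: t_trans = 4000/(100*10^6) s = 0.0400 ms; t_prop = 800/200000 s = 4.0000 ms; subtotal = 4.0400 ms
End-to-end = 1.2000 + 4.0400 = 5.2400 ms -> 5.240 ms (3 dp)

5.240


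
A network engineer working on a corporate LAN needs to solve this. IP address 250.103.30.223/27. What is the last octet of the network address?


Given: IP = 250.103.30.223, prefix = /27
Subnet mask = 255.255.255.224
Last octet of IP: 223
Last octet of mask: 224
Network last octet = 223 AND 224 = 192

192


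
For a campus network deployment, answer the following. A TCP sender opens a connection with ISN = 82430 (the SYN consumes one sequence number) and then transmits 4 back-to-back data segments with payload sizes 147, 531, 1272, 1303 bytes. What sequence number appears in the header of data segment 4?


The SYN occupies sequence number ISN = 82430, so the first data byte is ISN + 1 = 82431.
SEQ of data segment i = (ISN + 1) + sum of payload sizes of segments 1..i-1.
Segment 1: SEQ = 82431, payload = 147 bytes
Segment 2: SEQ = 82578, payload = 531 bytes
Segment 3: SEQ = 83109, payload = 1272 bytes
Segment 4: SEQ = 84381, payload = 1303 bytes
SEQ of segment 4 = 82431 + 147 + 531 + 1272 = 84381

84381


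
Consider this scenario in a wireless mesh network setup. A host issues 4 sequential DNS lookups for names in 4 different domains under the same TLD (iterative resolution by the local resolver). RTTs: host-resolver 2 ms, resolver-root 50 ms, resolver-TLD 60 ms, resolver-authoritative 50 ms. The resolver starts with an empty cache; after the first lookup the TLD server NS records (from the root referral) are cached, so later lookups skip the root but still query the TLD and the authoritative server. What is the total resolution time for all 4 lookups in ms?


Lookup 1 (cold cache): local + root + TLD + auth = 2 + 50 + 60 + 50 = 162 ms
Lookups 2..4 (TLD NS cached -> skip root; new domain -> still ask TLD and auth): local + TLD + auth = 2 + 60 + 50 = 112 ms each
Remaining 3 lookups: 3 * 112 = 336 ms
Total = 162 + 336 = 498 ms

498


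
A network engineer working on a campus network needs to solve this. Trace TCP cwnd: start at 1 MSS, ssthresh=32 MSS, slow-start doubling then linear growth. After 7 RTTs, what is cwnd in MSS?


RTT 0: cwnd = 1 MSS (initial)
RTT 1: cwnd = 2 MSS (slow start, doubled)
RTT 2: cwnd = 4 MSS (slow start, doubled)
RTT 3: cwnd = 8 MSS (slow start, doubled)
RTT 4: cwnd = 16 MSS (slow start, doubled)
RTT 5: cwnd = 32 MSS (slow start, doubled)
RTT 6: cwnd = 33 MSS (congestion avoidance, +1)
RTT 7: cwnd = 34 MSS (congestion avoidance, +1)

34


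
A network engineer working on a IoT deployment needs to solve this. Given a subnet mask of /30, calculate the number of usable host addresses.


Given: subnet mask /30
Host bits = 32 - 30 = 2
Total addresses = 2^2 = 4
Usable hosts = 4 - 2 (network + broadcast) = 2

2


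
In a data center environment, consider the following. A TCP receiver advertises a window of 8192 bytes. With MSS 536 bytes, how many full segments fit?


Given: RWND = 8192 bytes, MSS = 536 bytes
Full segments = floor(RWND / MSS)
Full segments = floor(8192 / 536)
Full segments = floor(15.2836) = 15

15


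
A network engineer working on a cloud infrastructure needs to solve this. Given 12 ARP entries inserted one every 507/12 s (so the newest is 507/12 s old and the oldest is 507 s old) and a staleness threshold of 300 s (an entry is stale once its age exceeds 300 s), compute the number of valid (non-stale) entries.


Ages are k * 507/12 s for k = 1..12 (spacing = 42.2500 s).
Entry k is valid iff k * 507/12 <= 300 iff k <= 12 * 300 / 507 = 7.1006
n_valid = floor(7.1006) = 7
(n_stale = 12 - 7 = 5)

7


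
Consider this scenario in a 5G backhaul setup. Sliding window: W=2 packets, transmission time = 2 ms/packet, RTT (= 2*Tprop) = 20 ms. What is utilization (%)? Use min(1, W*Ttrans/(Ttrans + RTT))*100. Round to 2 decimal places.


Given: W = 2, Ttrans = 2 ms, RTT = 20 ms (= 2 * Tprop, Tprop = 10 ms)
Cycle time = Ttrans + RTT = 2 + 20 = 22 ms (first packet sent until its ACK returns)
W * Ttrans = 2 * 2 = 4 ms of sending per cycle
W * Ttrans / (Ttrans + RTT) = 4 / 22 = 0.181818
U = min(1, 0.181818) = 0.181818
U% = 18.18%

18.18


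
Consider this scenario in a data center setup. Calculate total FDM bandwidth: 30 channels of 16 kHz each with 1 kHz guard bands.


Given: 30 channels, 16 kHz each, guard = 1 kHz
Channel bandwidth = 30 * 16 = 480 kHz
Guard bands = 29 gaps * 1 kHz = 29 kHz
Total = 480 + 29 = 509 kHz

509


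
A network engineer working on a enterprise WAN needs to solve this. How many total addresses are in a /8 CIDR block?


Given: CIDR prefix /8
Host bits = 32 - 8 = 24
Total addresses = 2^24 = 16777216

16777216


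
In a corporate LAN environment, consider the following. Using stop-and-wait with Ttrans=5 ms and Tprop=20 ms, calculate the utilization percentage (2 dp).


Given: Ttrans = 5 ms, Tprop = 20 ms
RTT = 2 * Tprop = 2 * 20 = 40 ms
U = Ttrans / (Ttrans + RTT)
U = 5 / (5 + 40)
U = 5 / 45 = 0.111111
U% = 11.11%

11.11


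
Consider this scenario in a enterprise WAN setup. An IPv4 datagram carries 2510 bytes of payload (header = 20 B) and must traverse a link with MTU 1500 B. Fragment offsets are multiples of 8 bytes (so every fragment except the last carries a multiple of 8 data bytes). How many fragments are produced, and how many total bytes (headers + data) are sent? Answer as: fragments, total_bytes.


Max data per non-final fragment = floor((MTU - header)/8)*8 = floor((1500 - 20)/8)*8 = floor(1480/8)*8 = 1480 B
Final fragment needs no 8-byte alignment: it can carry up to MTU - header = 1480 B
Non-final fragments needed = ceil((payload - 1480) / 1480) = ceil(1030/1480) = ceil(0.6959) = 1
Number of fragments = 1 + 1 = 2
Fragment sizes (data): 1 * 1480 B + 1030 B (last, 1030 <= 1480 OK)
Total bytes sent = payload + n_frags * header = 2510 + 2*20 = 2510 + 40 = 2550 B

2, 2550


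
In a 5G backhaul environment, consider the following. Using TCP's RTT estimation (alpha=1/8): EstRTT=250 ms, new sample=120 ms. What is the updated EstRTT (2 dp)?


Given: EstRTT = 250 ms, SampleRTT = 120 ms, alpha = 1/8
New EstRTT = (1 - alpha) * EstRTT + alpha * SampleRTT
(7/8) * 250 = 218.75
(1/8) * 120 = 15
New EstRTT = 218.75 + 15 = 233.75 ms -> 233.75 ms (2 dp)

233.75


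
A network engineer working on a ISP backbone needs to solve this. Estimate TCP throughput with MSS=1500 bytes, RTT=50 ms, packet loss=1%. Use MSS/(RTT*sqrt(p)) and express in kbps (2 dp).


Given: MSS = 1500 bytes, RTT = 50 ms, loss = 1%
RTT in seconds = 50 / 1000 = 0.05
Loss rate = 1% = 0.01
sqrt(loss) = sqrt(0.01) = 0.1
Throughput (bytes/s) = 1500 / (0.05 * 0.1) = 300000.0000
Throughput (kbps) = 300000.0000 * 8 / 1000 = 2400.000000 -> 2400.00 kbps (2 dp)

2400.00


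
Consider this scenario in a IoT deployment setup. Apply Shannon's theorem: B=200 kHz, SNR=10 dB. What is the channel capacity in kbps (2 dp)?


Given: B = 200 kHz, SNR = 10 dB
SNR linear = 10^(10/10) = 10
1 + SNR = 11
log2(11) = 3.4594316186
C = 200 * 1000 * 3.4594316186 = 691886.3237 bps
C = 691.886324 kbps -> 691.89 kbps (2 dp)

691.89


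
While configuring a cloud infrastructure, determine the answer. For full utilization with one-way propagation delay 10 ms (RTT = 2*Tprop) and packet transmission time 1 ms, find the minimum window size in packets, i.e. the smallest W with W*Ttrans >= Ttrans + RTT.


Given: Ttrans = 1 ms, RTT = 20 ms (= 2 * Tprop, Tprop = 10 ms)
Time until first ACK returns = Ttrans + RTT = 1 + 20 = 21 ms
Need W * Ttrans >= Ttrans + RTT  ->  W >= (Ttrans + RTT) / Ttrans
(Ttrans + RTT) / Ttrans = 21 / 1 = 21
W_min = ceil(21) = 21

21


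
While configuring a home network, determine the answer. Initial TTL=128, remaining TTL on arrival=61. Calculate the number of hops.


Given: initial TTL = 128, received TTL = 61
Hops = initial TTL - received TTL
Hops = 128 - 61 = 67

67


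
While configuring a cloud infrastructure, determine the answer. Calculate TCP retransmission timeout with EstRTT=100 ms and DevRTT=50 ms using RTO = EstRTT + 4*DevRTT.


Given: EstRTT = 100 ms, DevRTT = 50 ms
Timeout = EstRTT + 4 * DevRTT
4 * DevRTT = 4 * 50 = 200
Timeout = 100 + 200 = 300 ms

300


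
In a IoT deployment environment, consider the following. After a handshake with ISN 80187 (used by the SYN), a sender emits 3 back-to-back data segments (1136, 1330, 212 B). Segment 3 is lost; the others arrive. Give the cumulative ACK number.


SYN uses sequence number 80187; first data byte = ISN + 1 = 80188.
Segment 1: SEQ = 80188, len = 1136 B, covers [80188, 81323]
Segment 2: SEQ = 81324, len = 1330 B, covers [81324, 82653]
Segment 3: SEQ = 82654, len = 212 B, covers [82654, 82865] [LOST]
In-order data received: bytes [80188, 82653] (segments 1..2).
Segment 3 missing -> gap begins at byte 82654.
Cumulative ACK = next expected in-order byte = 80188 + 1136 + 1330 = 82654

82654


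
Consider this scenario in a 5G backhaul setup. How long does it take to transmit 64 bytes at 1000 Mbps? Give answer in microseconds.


Given: packet = 64 bytes, bandwidth = 1000 Mbps
Packet in bits = 64 * 8 = 512 bits
Bandwidth = 1000 * 10^6 = 1000000000 bps
Time = 512 / 1000000000 seconds
Time in us = 512 * 10^6 / 1000000000 = 0.512

0.512


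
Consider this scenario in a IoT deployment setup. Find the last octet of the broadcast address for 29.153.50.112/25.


Given: IP = 29.153.50.112, prefix = /25
Host bits = 32 - 25 = 7
Network last octet = 112 AND mask = 0
Host part size = 2^7 - 1 = 127
Broadcast last octet = 0 OR 127 = 127

127


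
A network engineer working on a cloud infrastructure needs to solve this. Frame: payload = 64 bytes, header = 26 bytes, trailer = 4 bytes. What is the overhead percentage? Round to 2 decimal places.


Given: payload = 64 B, header = 26 B, trailer = 4 B
Overhead bytes = header + trailer = 26 + 4 = 30
Total frame = payload + overhead = 64 + 30 = 94
Overhead % = 30 / 94 * 100 = 31.9149% -> 31.91% (2 dp)

31.91


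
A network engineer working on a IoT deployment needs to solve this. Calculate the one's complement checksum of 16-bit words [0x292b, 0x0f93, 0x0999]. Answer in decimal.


Given words: [0x292b, 0x0f93, 0x0999]
Step 1: Sum all words
Raw sum = 10539 + 3987 + 2457 = 16983
One's complement = ~16983 & 0xFFFF = 48552

48552


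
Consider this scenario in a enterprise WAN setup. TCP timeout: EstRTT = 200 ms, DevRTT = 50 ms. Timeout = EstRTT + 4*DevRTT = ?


Given: EstRTT = 200 ms, DevRTT = 50 ms
Timeout = EstRTT + 4 * DevRTT
4 * DevRTT = 4 * 50 = 200
Timeout = 200 + 200 = 400 ms

400


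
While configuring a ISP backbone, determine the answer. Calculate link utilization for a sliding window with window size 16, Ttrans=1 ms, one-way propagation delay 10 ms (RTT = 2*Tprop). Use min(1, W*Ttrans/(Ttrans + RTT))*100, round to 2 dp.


Given: W = 16, Ttrans = 1 ms, RTT = 20 ms (= 2 * Tprop, Tprop = 10 ms)
Cycle time = Ttrans + RTT = 1 + 20 = 21 ms (first packet sent until its ACK returns)
W * Ttrans = 16 * 1 = 16 ms of sending per cycle
W * Ttrans / (Ttrans + RTT) = 16 / 21 = 0.761905
U = min(1, 0.761905) = 0.761905
U% = 76.19%

76.19


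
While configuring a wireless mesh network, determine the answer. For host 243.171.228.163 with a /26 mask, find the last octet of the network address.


Given: IP = 243.171.228.163, prefix = /26
Subnet mask = 255.255.255.192
Last octet of IP: 163
Last octet of mask: 192
Network last octet = 163 AND 192 = 128

128


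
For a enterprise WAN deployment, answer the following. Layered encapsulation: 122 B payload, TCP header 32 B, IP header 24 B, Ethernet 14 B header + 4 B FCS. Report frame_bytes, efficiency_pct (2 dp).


TCP segment = 122 + 32 = 154 B
IP packet = 154 + 24 = 178 B
Ethernet frame = 178 + 14 + 4 = 196 B
Efficiency = app / frame = 122 / 196 = 0.622449 = 62.2449% -> 62.24% (2 dp)

196, 62.24


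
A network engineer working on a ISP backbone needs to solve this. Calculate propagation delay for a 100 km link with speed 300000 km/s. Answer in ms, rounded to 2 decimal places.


Given: distance = 100 km, speed = 300000 km/s
Delay = distance / speed = 100 / 300000 seconds
Delay in ms = 100 * 1000 / 300000
Delay = 0.3333 ms
Rounded to 2 dp = 0.33 ms

0.33


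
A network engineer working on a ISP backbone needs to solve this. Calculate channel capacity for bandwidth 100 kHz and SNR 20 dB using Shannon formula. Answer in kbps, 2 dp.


Given: B = 100 kHz, SNR = 20 dB
SNR linear = 10^(20/10) = 100
1 + SNR = 101
log2(101) = 6.6582114828
C = 100 * 1000 * 6.6582114828 = 665821.1483 bps
C = 665.821148 kbps -> 665.82 kbps (2 dp)

665.82


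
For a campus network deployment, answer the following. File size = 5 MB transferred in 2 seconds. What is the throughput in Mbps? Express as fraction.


Given: file = 5 MB, time = 2 s
File in Mb = 5 * 8 = 40 Mb
Throughput = 40 / 2 Mbps
Throughput = 20 Mbps

20


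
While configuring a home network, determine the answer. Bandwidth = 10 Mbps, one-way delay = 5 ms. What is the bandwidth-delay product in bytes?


Given: bandwidth = 10 Mbps, delay = 5 ms
BDP in bits = 10 * 10^6 * 5 / 1000
BDP in bits = 50000
BDP in bytes = 50000 / 8 = 6250

6250


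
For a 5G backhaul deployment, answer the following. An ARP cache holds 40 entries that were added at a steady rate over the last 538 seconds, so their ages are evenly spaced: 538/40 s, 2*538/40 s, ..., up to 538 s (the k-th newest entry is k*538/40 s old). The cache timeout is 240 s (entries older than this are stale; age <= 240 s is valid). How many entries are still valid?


Ages are k * 538/40 s for k = 1..40 (spacing = 13.4500 s).
Entry k is valid iff k * 538/40 <= 240 iff k <= 40 * 240 / 538 = 17.8439
n_valid = floor(17.8439) = 17
(n_stale = 40 - 17 = 23)

17


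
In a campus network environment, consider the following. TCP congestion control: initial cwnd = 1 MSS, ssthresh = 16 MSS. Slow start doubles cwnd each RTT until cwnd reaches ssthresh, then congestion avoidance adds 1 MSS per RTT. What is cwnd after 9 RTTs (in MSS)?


RTT 0: cwnd = 1 MSS (initial)
RTT 1: cwnd = 2 MSS (slow start, doubled)
RTT 2: cwnd = 4 MSS (slow start, doubled)
RTT 3: cwnd = 8 MSS (slow start, doubled)
RTT 4: cwnd = 16 MSS (slow start, doubled)
RTT 5: cwnd = 17 MSS (congestion avoidance, +1)
RTT 6: cwnd = 18 MSS (congestion avoidance, +1)
RTT 7: cwnd = 19 MSS (congestion avoidance, +1)
RTT 8: cwnd = 20 MSS (congestion avoidance, +1)
RTT 9: cwnd = 21 MSS (congestion avoidance, +1)

21


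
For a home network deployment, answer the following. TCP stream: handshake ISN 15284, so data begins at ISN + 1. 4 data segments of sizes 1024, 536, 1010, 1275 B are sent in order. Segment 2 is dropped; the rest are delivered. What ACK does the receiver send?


SYN uses sequence number 15284; first data byte = ISN + 1 = 15285.
Segment 1: SEQ = 15285, len = 1024 B, covers [15285, 16308]
Segment 2: SEQ = 16309, len = 536 B, covers [16309, 16844] [LOST]
Segment 3: SEQ = 16845, len = 1010 B, covers [16845, 17854]
Segment 4: SEQ = 17855, len = 1275 B, covers [17855, 19129]
In-order data received: bytes [15285, 16308] (segments 1..1).
Segment 2 missing -> gap begins at byte 16309; later segments buffered out of order.
Cumulative ACK = next expected in-order byte = 15285 + 1024 = 16309

16309


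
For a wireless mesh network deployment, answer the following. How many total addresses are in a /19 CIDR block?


Given: CIDR prefix /19
Host bits = 32 - 19 = 13
Total addresses = 2^13 = 8192

8192


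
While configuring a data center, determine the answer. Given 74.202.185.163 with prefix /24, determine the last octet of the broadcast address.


Given: IP = 74.202.185.163, prefix = /24
Host bits = 32 - 24 = 8
Network last octet = 163 AND mask = 0
Host part size = 2^8 - 1 = 255
Broadcast last octet = 0 OR 255 = 255

255


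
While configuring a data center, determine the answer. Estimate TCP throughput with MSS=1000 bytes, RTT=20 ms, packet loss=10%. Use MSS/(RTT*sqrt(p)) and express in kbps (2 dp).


Given: MSS = 1000 bytes, RTT = 20 ms, loss = 10%
RTT in seconds = 20 / 1000 = 0.02
Loss rate = 10% = 0.1
sqrt(loss) = sqrt(0.1) = 0.316227766017
Throughput (bytes/s) = 1000 / (0.02 * 0.316227766017) = 158113.8830
Throughput (kbps) = 158113.8830 * 8 / 1000 = 1264.911064 -> 1264.91 kbps (2 dp)

1264.91


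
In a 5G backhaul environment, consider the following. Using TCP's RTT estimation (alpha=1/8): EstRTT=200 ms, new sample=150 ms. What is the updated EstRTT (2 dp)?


Given: EstRTT = 200 ms, SampleRTT = 150 ms, alpha = 1/8
New EstRTT = (1 - alpha) * EstRTT + alpha * SampleRTT
(7/8) * 200 = 175
(1/8) * 150 = 18.75
New EstRTT = 175 + 18.75 = 193.75 ms -> 193.75 ms (2 dp)

193.75


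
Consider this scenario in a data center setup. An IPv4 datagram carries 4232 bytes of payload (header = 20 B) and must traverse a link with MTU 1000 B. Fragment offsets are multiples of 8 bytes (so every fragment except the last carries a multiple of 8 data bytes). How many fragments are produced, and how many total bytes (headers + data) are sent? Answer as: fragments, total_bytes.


Max data per non-final fragment = floor((MTU - header)/8)*8 = floor((1000 - 20)/8)*8 = floor(980/8)*8 = 976 B
Final fragment needs no 8-byte alignment: it can carry up to MTU - header = 980 B
Non-final fragments needed = ceil((payload - 980) / 976) = ceil(3252/976) = ceil(3.3320) = 4
Number of fragments = 4 + 1 = 5
Fragment sizes (data): 4 * 976 B + 328 B (last, 328 <= 980 OK)
Total bytes sent = payload + n_frags * header = 4232 + 5*20 = 4232 + 100 = 4332 B

5, 4332


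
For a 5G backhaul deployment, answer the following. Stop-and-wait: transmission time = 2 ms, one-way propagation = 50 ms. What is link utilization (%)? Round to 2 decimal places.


Given: Ttrans = 2 ms, Tprop = 50 ms
RTT = 2 * Tprop = 2 * 50 = 100 ms
U = Ttrans / (Ttrans + RTT)
U = 2 / (2 + 100)
U = 2 / 102 = 0.019608
U% = 1.96%

1.96


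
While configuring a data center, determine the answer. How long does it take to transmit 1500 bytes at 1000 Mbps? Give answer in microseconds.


Given: packet = 1500 bytes, bandwidth = 1000 Mbps
Packet in bits = 1500 * 8 = 12000 bits
Bandwidth = 1000 * 10^6 = 1000000000 bps
Time = 12000 / 1000000000 seconds
Time in us = 12000 * 10^6 / 1000000000 = 12

12


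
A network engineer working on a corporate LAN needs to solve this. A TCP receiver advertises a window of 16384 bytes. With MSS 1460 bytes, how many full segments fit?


Given: RWND = 16384 bytes, MSS = 1460 bytes
Full segments = floor(RWND / MSS)
Full segments = floor(16384 / 1460)
Full segments = floor(11.2219) = 11

11


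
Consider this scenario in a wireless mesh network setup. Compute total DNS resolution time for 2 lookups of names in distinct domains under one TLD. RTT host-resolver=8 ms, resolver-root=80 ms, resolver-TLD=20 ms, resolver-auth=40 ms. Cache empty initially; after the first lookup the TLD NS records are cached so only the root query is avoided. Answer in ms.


Lookup 1 (cold cache): local + root + TLD + auth = 8 + 80 + 20 + 40 = 148 ms
Lookups 2..2 (TLD NS cached -> skip root; new domain -> still ask TLD and auth): local + TLD + auth = 8 + 20 + 40 = 68 ms each
Remaining 1 lookups: 1 * 68 = 68 ms
Total = 148 + 68 = 216 ms

216


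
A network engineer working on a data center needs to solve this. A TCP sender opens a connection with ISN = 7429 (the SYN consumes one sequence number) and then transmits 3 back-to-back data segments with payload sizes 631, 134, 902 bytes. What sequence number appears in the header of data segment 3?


The SYN occupies sequence number ISN = 7429, so the first data byte is ISN + 1 = 7430.
SEQ of data segment i = (ISN + 1) + sum of payload sizes of segments 1..i-1.
Segment 1: SEQ = 7430, payload = 631 bytes
Segment 2: SEQ = 8061, payload = 134 bytes
Segment 3: SEQ = 8195, payload = 902 bytes
SEQ of segment 3 = 7430 + 631 + 134 = 8195

8195


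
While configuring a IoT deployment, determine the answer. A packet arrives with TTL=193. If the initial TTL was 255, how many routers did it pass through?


Given: initial TTL = 255, received TTL = 193
Hops = initial TTL - received TTL
Hops = 255 - 193 = 62

62


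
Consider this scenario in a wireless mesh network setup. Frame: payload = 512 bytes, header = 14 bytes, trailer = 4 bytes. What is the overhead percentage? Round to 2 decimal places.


Given: payload = 512 B, header = 14 B, trailer = 4 B
Overhead bytes = header + trailer = 14 + 4 = 18
Total frame = payload + overhead = 512 + 18 = 530
Overhead % = 18 / 530 * 100 = 3.3962% -> 3.40% (2 dp)

3.40


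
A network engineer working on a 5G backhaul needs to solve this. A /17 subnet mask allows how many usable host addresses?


Given: subnet mask /17
Host bits = 32 - 17 = 15
Total addresses = 2^15 = 32768
Usable hosts = 32768 - 2 (network + broadcast) = 32766

32766


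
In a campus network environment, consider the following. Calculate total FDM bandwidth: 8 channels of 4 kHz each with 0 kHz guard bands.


Given: 8 channels, 4 kHz each, guard = 0 kHz
Channel bandwidth = 8 * 4 = 32 kHz
Guard bands = 7 gaps * 0 kHz = 0 kHz
Total = 32 + 0 = 32 kHz

32


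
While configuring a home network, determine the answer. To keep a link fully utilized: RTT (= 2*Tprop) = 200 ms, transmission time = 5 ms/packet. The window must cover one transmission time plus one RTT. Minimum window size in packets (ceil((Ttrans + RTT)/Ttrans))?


Given: Ttrans = 5 ms, RTT = 200 ms (= 2 * Tprop, Tprop = 100 ms)
Time until first ACK returns = Ttrans + RTT = 5 + 200 = 205 ms
Need W * Ttrans >= Ttrans + RTT  ->  W >= (Ttrans + RTT) / Ttrans
(Ttrans + RTT) / Ttrans = 205 / 5 = 41
W_min = ceil(41) = 41

41


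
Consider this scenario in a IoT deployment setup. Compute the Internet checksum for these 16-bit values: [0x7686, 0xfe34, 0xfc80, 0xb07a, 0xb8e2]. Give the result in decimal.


Given words: [0x7686, 0xfe34, 0xfc80, 0xb07a, 0xb8e2]
Step 1: Sum all words
Raw sum = 30342 + 65076 + 64640 + 45178 + 47330 = 252566
Step 2: Fold carry: (55958 + 3) = 55961
One's complement = ~55961 & 0xFFFF = 9574

9574


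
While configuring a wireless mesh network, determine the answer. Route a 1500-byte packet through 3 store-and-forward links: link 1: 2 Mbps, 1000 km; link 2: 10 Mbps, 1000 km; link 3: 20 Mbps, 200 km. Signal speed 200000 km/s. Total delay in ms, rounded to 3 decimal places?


Packet = 1500 bytes = 12000 bits. Store-and-forward: sum (t_trans + t_prop) per link.
Link 1: t_trans = 12000/(2*10^6) s = 6.0000 ms; t_prop = 1000/200000 s = 5.0000 ms; subtotal = 11.0000 ms
Link 2: t_trans = 12000/(10*10^6) s = 1.2000 ms; t_prop = 1000/200000 s = 5.0000 ms; subtotal = 6.2000 ms
Link 3: t_trans = 12000/(20*10^6) s = 0.6000 ms; t_prop = 200/200000 s = 1.0000 ms; subtotal = 1.6000 ms
End-to-end = 11.0000 + 6.2000 + 1.6000 = 18.8000 ms -> 18.800 ms (3 dp)

18.800


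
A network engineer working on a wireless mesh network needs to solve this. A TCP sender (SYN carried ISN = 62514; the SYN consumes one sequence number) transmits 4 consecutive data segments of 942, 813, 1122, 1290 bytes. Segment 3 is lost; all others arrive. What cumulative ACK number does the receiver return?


SYN uses sequence number 62514; first data byte = ISN + 1 = 62515.
Segment 1: SEQ = 62515, len = 942 B, covers [62515, 63456]
Segment 2: SEQ = 63457, len = 813 B, covers [63457, 64269]
Segment 3: SEQ = 64270, len = 1122 B, covers [64270, 65391] [LOST]
Segment 4: SEQ = 65392, len = 1290 B, covers [65392, 66681]
In-order data received: bytes [62515, 64269] (segments 1..2).
Segment 3 missing -> gap begins at byte 64270; later segments buffered out of order.
Cumulative ACK = next expected in-order byte = 62515 + 942 + 813 = 64270

64270


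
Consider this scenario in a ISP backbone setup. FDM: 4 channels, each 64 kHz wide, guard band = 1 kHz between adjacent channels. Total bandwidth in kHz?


Given: 4 channels, 64 kHz each, guard = 1 kHz
Channel bandwidth = 4 * 64 = 256 kHz
Guard bands = 3 gaps * 1 kHz = 3 kHz
Total = 256 + 3 = 259 kHz

259


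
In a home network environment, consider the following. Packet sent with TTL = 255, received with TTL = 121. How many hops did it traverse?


Given: initial TTL = 255, received TTL = 121
Hops = initial TTL - received TTL
Hops = 255 - 121 = 134

134


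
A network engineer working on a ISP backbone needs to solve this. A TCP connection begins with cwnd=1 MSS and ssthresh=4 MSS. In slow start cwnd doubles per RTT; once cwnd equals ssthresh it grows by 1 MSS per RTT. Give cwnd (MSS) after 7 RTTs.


RTT 0: cwnd = 1 MSS (initial)
RTT 1: cwnd = 2 MSS (slow start, doubled)
RTT 2: cwnd = 4 MSS (slow start, doubled)
RTT 3: cwnd = 5 MSS (congestion avoidance, +1)
RTT 4: cwnd = 6 MSS (congestion avoidance, +1)
RTT 5: cwnd = 7 MSS (congestion avoidance, +1)
RTT 6: cwnd = 8 MSS (congestion avoidance, +1)
RTT 7: cwnd = 9 MSS (congestion avoidance, +1)

9


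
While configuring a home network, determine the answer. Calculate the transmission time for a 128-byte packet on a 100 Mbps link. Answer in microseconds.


Given: packet = 128 bytes, bandwidth = 100 Mbps
Packet in bits = 128 * 8 = 1024 bits
Bandwidth = 100 * 10^6 = 100000000 bps
Time = 1024 / 100000000 seconds
Time in us = 1024 * 10^6 / 100000000 = 10.24

10.24


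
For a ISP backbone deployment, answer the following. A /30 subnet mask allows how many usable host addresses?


Given: subnet mask /30
Host bits = 32 - 30 = 2
Total addresses = 2^2 = 4
Usable hosts = 4 - 2 (network + broadcast) = 2

2


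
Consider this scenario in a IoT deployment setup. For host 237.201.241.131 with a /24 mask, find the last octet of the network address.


Given: IP = 237.201.241.131, prefix = /24
Subnet mask = 255.255.255.0
Last octet of IP: 131
Last octet of mask: 0
Network last octet = 131 AND 0 = 0

0


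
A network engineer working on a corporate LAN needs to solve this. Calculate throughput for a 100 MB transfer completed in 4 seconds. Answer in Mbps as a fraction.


Given: file = 100 MB, time = 4 s
File in Mb = 100 * 8 = 800 Mb
Throughput = 800 / 4 Mbps
Throughput = 200 Mbps

200


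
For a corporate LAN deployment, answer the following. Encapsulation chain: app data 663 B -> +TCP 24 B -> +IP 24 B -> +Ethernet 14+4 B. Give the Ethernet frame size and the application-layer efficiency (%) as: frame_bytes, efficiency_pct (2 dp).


TCP segment = 663 + 24 = 687 B
IP packet = 687 + 24 = 711 B
Ethernet frame = 711 + 14 + 4 = 729 B
Efficiency = app / frame = 663 / 729 = 0.909465 = 90.9465% -> 90.95% (2 dp)

729, 90.95


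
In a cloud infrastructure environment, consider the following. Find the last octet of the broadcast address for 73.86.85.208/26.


Given: IP = 73.86.85.208, prefix = /26
Host bits = 32 - 26 = 6
Network last octet = 208 AND mask = 192
Host part size = 2^6 - 1 = 63
Broadcast last octet = 192 OR 63 = 255

255


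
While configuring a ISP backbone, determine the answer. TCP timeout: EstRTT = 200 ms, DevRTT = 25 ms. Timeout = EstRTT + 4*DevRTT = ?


Given: EstRTT = 200 ms, DevRTT = 25 ms
Timeout = EstRTT + 4 * DevRTT
4 * DevRTT = 4 * 25 = 100
Timeout = 200 + 100 = 300 ms

300


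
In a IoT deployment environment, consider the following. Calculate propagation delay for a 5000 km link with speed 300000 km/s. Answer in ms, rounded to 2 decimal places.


Given: distance = 5000 km, speed = 300000 km/s
Delay = distance / speed = 5000 / 300000 seconds
Delay in ms = 5000 * 1000 / 300000
Delay = 16.6667 ms
Rounded to 2 dp = 16.67 ms

16.67


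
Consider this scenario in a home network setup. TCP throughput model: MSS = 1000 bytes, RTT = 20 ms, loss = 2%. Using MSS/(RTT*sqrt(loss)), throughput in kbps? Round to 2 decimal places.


Given: MSS = 1000 bytes, RTT = 20 ms, loss = 2%
RTT in seconds = 20 / 1000 = 0.02
Loss rate = 2% = 0.02
sqrt(loss) = sqrt(0.02) = 0.141421356237
Throughput (bytes/s) = 1000 / (0.02 * 0.141421356237) = 353553.3906
Throughput (kbps) = 353553.3906 * 8 / 1000 = 2828.427125 -> 2828.43 kbps (2 dp)

2828.43


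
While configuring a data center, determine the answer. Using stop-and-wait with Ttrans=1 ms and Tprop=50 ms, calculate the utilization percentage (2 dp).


Given: Ttrans = 1 ms, Tprop = 50 ms
RTT = 2 * Tprop = 2 * 50 = 100 ms
U = Ttrans / (Ttrans + RTT)
U = 1 / (1 + 100)
U = 1 / 101 = 0.009901
U% = 0.99%

0.99


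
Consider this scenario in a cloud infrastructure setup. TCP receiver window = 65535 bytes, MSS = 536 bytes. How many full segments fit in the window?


Given: RWND = 65535 bytes, MSS = 536 bytes
Full segments = floor(RWND / MSS)
Full segments = floor(65535 / 536)
Full segments = floor(122.2668) = 122

122


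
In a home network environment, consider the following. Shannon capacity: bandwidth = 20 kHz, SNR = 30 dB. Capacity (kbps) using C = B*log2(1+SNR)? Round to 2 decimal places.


Given: B = 20 kHz, SNR = 30 dB
SNR linear = 10^(30/10) = 1000
1 + SNR = 1001
log2(1001) = 9.9672262588
C = 20 * 1000 * 9.9672262588 = 199344.5252 bps
C = 199.344525 kbps -> 199.34 kbps (2 dp)

199.34


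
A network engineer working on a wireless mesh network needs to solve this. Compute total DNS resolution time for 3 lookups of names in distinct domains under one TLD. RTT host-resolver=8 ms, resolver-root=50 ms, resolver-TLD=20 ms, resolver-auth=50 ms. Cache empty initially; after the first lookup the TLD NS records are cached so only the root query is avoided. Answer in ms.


Lookup 1 (cold cache): local + root + TLD + auth = 8 + 50 + 20 + 50 = 128 ms
Lookups 2..3 (TLD NS cached -> skip root; new domain -> still ask TLD and auth): local + TLD + auth = 8 + 20 + 50 = 78 ms each
Remaining 2 lookups: 2 * 78 = 156 ms
Total = 128 + 156 = 284 ms

284


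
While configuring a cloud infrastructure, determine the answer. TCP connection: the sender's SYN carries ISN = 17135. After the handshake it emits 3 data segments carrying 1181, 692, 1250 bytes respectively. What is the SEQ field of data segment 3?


The SYN occupies sequence number ISN = 17135, so the first data byte is ISN + 1 = 17136.
SEQ of data segment i = (ISN + 1) + sum of payload sizes of segments 1..i-1.
Segment 1: SEQ = 17136, payload = 1181 bytes
Segment 2: SEQ = 18317, payload = 692 bytes
Segment 3: SEQ = 19009, payload = 1250 bytes
SEQ of segment 3 = 17136 + 1181 + 692 = 19009

19009


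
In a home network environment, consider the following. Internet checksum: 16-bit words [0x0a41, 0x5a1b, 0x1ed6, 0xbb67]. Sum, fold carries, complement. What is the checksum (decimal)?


Given words: [0x0a41, 0x5a1b, 0x1ed6, 0xbb67]
Step 1: Sum all words
Raw sum = 2625 + 23067 + 7894 + 47975 = 81561
Step 2: Fold carry: (16025 + 1) = 16026
One's complement = ~16026 & 0xFFFF = 49509

49509


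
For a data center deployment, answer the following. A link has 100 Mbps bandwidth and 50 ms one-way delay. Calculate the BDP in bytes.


Given: bandwidth = 100 Mbps, delay = 50 ms
BDP in bits = 100 * 10^6 * 50 / 1000
BDP in bits = 5000000
BDP in bytes = 5000000 / 8 = 625000

625000


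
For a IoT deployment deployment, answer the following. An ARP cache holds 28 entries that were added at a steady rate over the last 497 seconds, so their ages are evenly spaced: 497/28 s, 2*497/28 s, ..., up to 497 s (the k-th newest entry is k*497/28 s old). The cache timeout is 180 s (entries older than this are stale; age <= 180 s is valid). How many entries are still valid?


Ages are k * 497/28 s for k = 1..28 (spacing = 17.7500 s).
Entry k is valid iff k * 497/28 <= 180 iff k <= 28 * 180 / 497 = 10.1408
n_valid = floor(10.1408) = 10
(n_stale = 28 - 10 = 18)

10


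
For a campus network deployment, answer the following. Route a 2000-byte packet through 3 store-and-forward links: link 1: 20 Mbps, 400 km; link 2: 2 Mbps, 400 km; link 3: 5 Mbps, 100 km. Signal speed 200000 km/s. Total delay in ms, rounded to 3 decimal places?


Packet = 2000 bytes = 16000 bits. Store-and-forward: sum (t_trans + t_prop) per link.
Link 1: t_trans = 16000/(20*10^6) s = 0.8000 ms; t_prop = 400/200000 s = 2.0000 ms; subtotal = 2.8000 ms
Link 2: t_trans = 16000/(2*10^6) s = 8.0000 ms; t_prop = 400/200000 s = 2.0000 ms; subtotal = 10.0000 ms
Link 3: t_trans = 16000/(5*10^6) s = 3.2000 ms; t_prop = 100/200000 s = 0.5000 ms; subtotal = 3.7000 ms
End-to-end = 2.8000 + 10.0000 + 3.7000 = 16.5000 ms -> 16.500 ms (3 dp)

16.500


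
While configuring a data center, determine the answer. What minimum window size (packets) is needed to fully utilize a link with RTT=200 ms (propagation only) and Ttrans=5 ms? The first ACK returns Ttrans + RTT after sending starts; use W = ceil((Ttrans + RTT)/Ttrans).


Given: Ttrans = 5 ms, RTT = 200 ms (= 2 * Tprop, Tprop = 100 ms)
Time until first ACK returns = Ttrans + RTT = 5 + 200 = 205 ms
Need W * Ttrans >= Ttrans + RTT  ->  W >= (Ttrans + RTT) / Ttrans
(Ttrans + RTT) / Ttrans = 205 / 5 = 41
W_min = ceil(41) = 41

41


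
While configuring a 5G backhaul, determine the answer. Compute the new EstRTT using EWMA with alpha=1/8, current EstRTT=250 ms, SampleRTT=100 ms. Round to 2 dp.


Given: EstRTT = 250 ms, SampleRTT = 100 ms, alpha = 1/8
New EstRTT = (1 - alpha) * EstRTT + alpha * SampleRTT
(7/8) * 250 = 218.75
(1/8) * 100 = 12.5
New EstRTT = 218.75 + 12.5 = 231.25 ms -> 231.25 ms (2 dp)

231.25


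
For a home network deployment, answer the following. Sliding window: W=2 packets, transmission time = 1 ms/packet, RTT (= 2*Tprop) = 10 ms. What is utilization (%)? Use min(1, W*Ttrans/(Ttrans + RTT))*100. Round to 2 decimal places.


Given: W = 2, Ttrans = 1 ms, RTT = 10 ms (= 2 * Tprop, Tprop = 5 ms)
Cycle time = Ttrans + RTT = 1 + 10 = 11 ms (first packet sent until its ACK returns)
W * Ttrans = 2 * 1 = 2 ms of sending per cycle
W * Ttrans / (Ttrans + RTT) = 2 / 11 = 0.181818
U = min(1, 0.181818) = 0.181818
U% = 18.18%

18.18


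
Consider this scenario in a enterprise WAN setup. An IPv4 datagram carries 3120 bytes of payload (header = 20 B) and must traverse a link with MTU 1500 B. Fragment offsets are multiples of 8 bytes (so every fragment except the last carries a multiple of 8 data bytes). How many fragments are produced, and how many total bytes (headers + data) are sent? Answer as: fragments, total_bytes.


Max data per non-final fragment = floor((MTU - header)/8)*8 = floor((1500 - 20)/8)*8 = floor(1480/8)*8 = 1480 B
Final fragment needs no 8-byte alignment: it can carry up to MTU - header = 1480 B
Non-final fragments needed = ceil((payload - 1480) / 1480) = ceil(1640/1480) = ceil(1.1081) = 2
Number of fragments = 2 + 1 = 3
Fragment sizes (data): 2 * 1480 B + 160 B (last, 160 <= 1480 OK)
Total bytes sent = payload + n_frags * header = 3120 + 3*20 = 3120 + 60 = 3180 B

3, 3180
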